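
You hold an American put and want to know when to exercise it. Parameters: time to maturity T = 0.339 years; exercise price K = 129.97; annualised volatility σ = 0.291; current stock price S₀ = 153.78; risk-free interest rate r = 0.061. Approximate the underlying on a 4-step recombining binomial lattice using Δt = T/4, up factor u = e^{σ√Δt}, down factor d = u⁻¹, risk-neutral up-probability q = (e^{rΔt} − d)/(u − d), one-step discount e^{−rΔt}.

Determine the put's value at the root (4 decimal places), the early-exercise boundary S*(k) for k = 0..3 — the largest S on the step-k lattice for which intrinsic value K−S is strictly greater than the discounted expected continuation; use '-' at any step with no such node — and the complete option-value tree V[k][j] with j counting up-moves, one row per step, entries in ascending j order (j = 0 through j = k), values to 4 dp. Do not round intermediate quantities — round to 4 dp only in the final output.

price = 1.2721
boundary = - - - 119.2684
tree:
1.2721
2.5874 0.0183
5.2622 0.0375 0.0000
10.7016 0.0768 0.0000 0.0000
20.3893 0.1574 0.0000 0.0000 0.0000

Δt=0.08475  u=1.08841  d=0.91877  q=0.50939  discount=0.99484
step 4 (expiry): payoffs max(K−S,0) = 20.3893 0.1574 0.0000 0.0000 0.0000
step 3: (k=3,j=0): S=119.2684, (K−S)⁺=10.7016, hold=10.0314 ⇒ V=10.7016 exercise | (k=3,j=1): S=141.2890, (K−S)⁺=0.0000, hold=0.0768 ⇒ V=0.0768 continue | (k=3,j=2): S=167.3753, (K−S)⁺=0.0000, hold=0.0000 ⇒ V=0.0000 continue | (k=3,j=3): S=198.2779, (K−S)⁺=0.0000, hold=0.0000 ⇒ V=0.0000 continue  boundary S*=119.2684
step 2: (k=2,j=0): S=129.8126, (K−S)⁺=0.1574, hold=5.2622 ⇒ V=5.2622 continue | (k=2,j=1): S=153.7800, (K−S)⁺=0.0000, hold=0.0375 ⇒ V=0.0375 continue | (k=2,j=2): S=182.1725, (K−S)⁺=0.0000, hold=0.0000 ⇒ V=0.0000 continue  boundary S*=-
step 1: (k=1,j=0): S=141.2890, (K−S)⁺=0.0000, hold=2.5874 ⇒ V=2.5874 continue | (k=1,j=1): S=167.3753, (K−S)⁺=0.0000, hold=0.0183 ⇒ V=0.0183 continue  boundary S*=-
step 0: (k=0,j=0): S=153.7800, (K−S)⁺=0.0000, hold=1.2721 ⇒ V=1.2721 continue  boundary S*=-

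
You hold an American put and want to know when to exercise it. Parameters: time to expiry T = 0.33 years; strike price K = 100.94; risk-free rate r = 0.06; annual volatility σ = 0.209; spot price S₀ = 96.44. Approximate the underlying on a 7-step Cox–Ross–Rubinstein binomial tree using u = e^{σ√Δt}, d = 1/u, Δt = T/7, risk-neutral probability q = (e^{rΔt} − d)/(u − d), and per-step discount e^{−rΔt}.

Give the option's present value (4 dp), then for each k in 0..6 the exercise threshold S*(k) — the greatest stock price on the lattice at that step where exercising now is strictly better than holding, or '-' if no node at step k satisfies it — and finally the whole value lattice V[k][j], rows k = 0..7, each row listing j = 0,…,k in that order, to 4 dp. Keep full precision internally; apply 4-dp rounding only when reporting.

params: Δt=0.04714 u=1.04642 d=0.95564 q=0.51986 e^(-rΔt)=0.99718
t_7 payoffs: 30.7456 24.0769 16.7746 8.7785 0.0228 0.0000 0.0000 0.0000
t_6: node(6,0) S=73.4531 payoff=27.4869 vs cont=27.2018 → 27.4869 [stop]  node(6,1) S=80.4315 payoff=20.5085 vs cont=20.2234 → 20.5085 [stop]  node(6,2) S=88.0728 payoff=12.8672 vs cont=12.5821 → 12.8672 [stop]  node(6,3) S=96.4400 payoff=4.5000 vs cont=4.2149 → 4.5000 [stop]  node(6,4) S=105.6022 payoff=0.0000 vs cont=0.0109 → 0.0109 [wait]  node(6,5) S=115.6348 payoff=0.0000 vs cont=0.0000 → 0.0000 [wait]  node(6,6) S=126.6205 payoff=0.0000 vs cont=0.0000 → 0.0000 [wait]  ⇒ S*(6)=96.4400
t_5: node(5,0) S=76.8631 payoff=24.0769 vs cont=23.7917 → 24.0769 [stop]  node(5,1) S=84.1654 payoff=16.7746 vs cont=16.4895 → 16.7746 [stop]  node(5,2) S=92.1615 payoff=8.7785 vs cont=8.4934 → 8.7785 [stop]  node(5,3) S=100.9172 payoff=0.0228 vs cont=2.1602 → 2.1602 [wait]  node(5,4) S=110.5047 payoff=0.0000 vs cont=0.0052 → 0.0052 [wait]  node(5,5) S=121.0030 payoff=0.0000 vs cont=0.0000 → 0.0000 [wait]  ⇒ S*(5)=92.1615
t_4: node(4,0) S=80.4315 payoff=20.5085 vs cont=20.2234 → 20.5085 [stop]  node(4,1) S=88.0728 payoff=12.8672 vs cont=12.5821 → 12.8672 [stop]  node(4,2) S=96.4400 payoff=4.5000 vs cont=5.3229 → 5.3229 [wait]  node(4,3) S=105.6022 payoff=0.0000 vs cont=1.0370 → 1.0370 [wait]  node(4,4) S=115.6348 payoff=0.0000 vs cont=0.0025 → 0.0025 [wait]  ⇒ S*(4)=88.0728
t_3: node(3,0) S=84.1654 payoff=16.7746 vs cont=16.4895 → 16.7746 [stop]  node(3,1) S=92.1615 payoff=8.7785 vs cont=8.9200 → 8.9200 [wait]  node(3,2) S=100.9172 payoff=0.0228 vs cont=3.0861 → 3.0861 [wait]  node(3,3) S=110.5047 payoff=0.0000 vs cont=0.4978 → 0.4978 [wait]  ⇒ S*(3)=84.1654
t_2: node(2,0) S=88.0728 payoff=12.8672 vs cont=12.6555 → 12.8672 [stop]  node(2,1) S=96.4400 payoff=4.5000 vs cont=5.8706 → 5.8706 [wait]  node(2,2) S=105.6022 payoff=0.0000 vs cont=1.7356 → 1.7356 [wait]  ⇒ S*(2)=88.0728
t_1: node(1,0) S=92.1615 payoff=8.7785 vs cont=9.2039 → 9.2039 [wait]  node(1,1) S=100.9172 payoff=0.0228 vs cont=3.7105 → 3.7105 [wait]  ⇒ S*(1)=-
t_0: node(0,0) S=96.4400 payoff=4.5000 vs cont=6.3302 → 6.3302 [wait]  ⇒ S*(0)=-

price = 6.3302
boundary = - - 88.0728 84.1654 88.0728 92.1615 96.4400
tree:
6.3302
9.2039 3.7105
12.8672 5.8706 1.7356
16.7746 8.9200 3.0861 0.4978
20.5085 12.8672 5.3229 1.0370 0.0025
24.0769 16.7746 8.7785 2.1602 0.0052 0.0000
27.4869 20.5085 12.8672 4.5000 0.0109 0.0000 0.0000
30.7456 24.0769 16.7746 8.7785 0.0228 0.0000 0.0000 0.0000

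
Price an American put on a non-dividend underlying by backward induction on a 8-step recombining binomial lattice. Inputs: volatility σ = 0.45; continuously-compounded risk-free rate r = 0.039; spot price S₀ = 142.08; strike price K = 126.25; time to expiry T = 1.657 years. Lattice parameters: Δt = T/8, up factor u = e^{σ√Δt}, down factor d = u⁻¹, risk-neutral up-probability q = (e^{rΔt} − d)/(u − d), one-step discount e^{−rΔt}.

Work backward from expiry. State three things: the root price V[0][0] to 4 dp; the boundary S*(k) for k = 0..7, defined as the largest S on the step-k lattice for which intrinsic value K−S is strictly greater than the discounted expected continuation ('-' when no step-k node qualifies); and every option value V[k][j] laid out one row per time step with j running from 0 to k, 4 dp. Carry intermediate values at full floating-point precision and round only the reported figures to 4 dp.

price = 20.2547
boundary = - - - - 62.6267 76.8605 62.6267 76.8605
tree:
20.2547
28.3055 11.4770
38.4086 17.3403 5.0276
50.3835 25.4960 8.3932 1.2986
63.6233 36.2439 13.7510 2.4637 0.0000
75.2211 49.3895 21.9663 4.6742 0.0000 0.0000
84.6711 63.6233 33.8538 8.8681 0.0000 0.0000 0.0000
92.3710 75.2211 49.3895 16.8249 0.0000 0.0000 0.0000 0.0000
98.6451 84.6711 63.6233 31.9207 0.0000 0.0000 0.0000 0.0000 0.0000

Δt=0.20713, u=1.22728, d=0.81481, q=0.46864, disc=e^(-rΔt)=0.99195
k=8 terminal: V=max(K-S,0) → 98.6451 84.6711 63.6233 31.9207 0.0000 0.0000 0.0000 0.0000 0.0000
k=7: j=0 S=33.8790 intr=92.3710 cont=91.3553 V=92.3710[EX]; j=1 S=51.0289 intr=75.2211 cont=74.2053 V=75.2211[EX]; j=2 S=76.8605 intr=49.3895 cont=48.3738 V=49.3895[EX]; j=3 S=115.7683 intr=10.4817 cont=16.8249 V=16.8249[hold]; j=4 S=174.3718 intr=0.0000 cont=0.0000 V=0.0000[hold]; j=5 S=262.6411 intr=0.0000 cont=0.0000 V=0.0000[hold]; j=6 S=395.5936 intr=0.0000 cont=0.0000 V=0.0000[hold]; j=7 S=595.8485 intr=0.0000 cont=0.0000 V=0.0000[hold]  S*(7)=76.8605
k=6: j=0 S=41.5789 intr=84.6711 cont=83.6553 V=84.6711[EX]; j=1 S=62.6267 intr=63.6233 cont=62.6075 V=63.6233[EX]; j=2 S=94.3293 intr=31.9207 cont=33.8538 V=33.8538[hold]; j=3 S=142.0800 intr=0.0000 cont=8.8681 V=8.8681[hold]; j=4 S=214.0028 intr=0.0000 cont=0.0000 V=0.0000[hold]; j=5 S=322.3339 intr=0.0000 cont=0.0000 V=0.0000[hold]; j=6 S=485.5037 intr=0.0000 cont=0.0000 V=0.0000[hold]  S*(6)=62.6267
k=5: j=0 S=51.0289 intr=75.2211 cont=74.2053 V=75.2211[EX]; j=1 S=76.8605 intr=49.3895 cont=49.2724 V=49.3895[EX]; j=2 S=115.7683 intr=10.4817 cont=21.9663 V=21.9663[hold]; j=3 S=174.3718 intr=0.0000 cont=4.6742 V=4.6742[hold]; j=4 S=262.6411 intr=0.0000 cont=0.0000 V=0.0000[hold]; j=5 S=395.5936 intr=0.0000 cont=0.0000 V=0.0000[hold]  S*(5)=76.8605
k=4: j=0 S=62.6267 intr=63.6233 cont=62.6075 V=63.6233[EX]; j=1 S=94.3293 intr=31.9207 cont=36.2439 V=36.2439[hold]; j=2 S=142.0800 intr=0.0000 cont=13.7510 V=13.7510[hold]; j=3 S=214.0028 intr=0.0000 cont=2.4637 V=2.4637[hold]; j=4 S=322.3339 intr=0.0000 cont=0.0000 V=0.0000[hold]  S*(4)=62.6267
k=3: j=0 S=76.8605 intr=49.3895 cont=50.3835 V=50.3835[hold]; j=1 S=115.7683 intr=10.4817 cont=25.4960 V=25.4960[hold]; j=2 S=174.3718 intr=0.0000 cont=8.3932 V=8.3932[hold]; j=3 S=262.6411 intr=0.0000 cont=1.2986 V=1.2986[hold]  S*(3)=-
k=2: j=0 S=94.3293 intr=31.9207 cont=38.4086 V=38.4086[hold]; j=1 S=142.0800 intr=0.0000 cont=17.3403 V=17.3403[hold]; j=2 S=214.0028 intr=0.0000 cont=5.0276 V=5.0276[hold]  S*(2)=-
k=1: j=0 S=115.7683 intr=10.4817 cont=28.3055 V=28.3055[hold]; j=1 S=174.3718 intr=0.0000 cont=11.4770 V=11.4770[hold]  S*(1)=-
k=0: j=0 S=142.0800 intr=0.0000 cont=20.2547 V=20.2547[hold]  S*(0)=-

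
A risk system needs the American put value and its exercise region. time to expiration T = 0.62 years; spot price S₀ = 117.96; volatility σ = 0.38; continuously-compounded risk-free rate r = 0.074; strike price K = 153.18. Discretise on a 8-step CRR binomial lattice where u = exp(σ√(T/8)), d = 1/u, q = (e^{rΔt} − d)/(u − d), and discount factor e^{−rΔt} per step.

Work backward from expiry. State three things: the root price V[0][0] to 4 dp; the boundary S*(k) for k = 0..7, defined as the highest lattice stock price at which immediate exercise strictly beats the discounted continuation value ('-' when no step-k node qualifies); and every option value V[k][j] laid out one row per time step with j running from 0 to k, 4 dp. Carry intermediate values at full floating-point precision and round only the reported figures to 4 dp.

Δt=0.07750  u=1.11159  d=0.89962  q=0.50071  discount=0.99428
step 8 (expiry): payoffs max(K−S,0) = 102.5753 90.6516 75.9185 57.7140 35.2200 7.4259 0.0000 0.0000 0.0000
step 7: (k=7,j=0): S=56.2515, (K−S)⁺=96.9285, hold=96.0525 ⇒ V=96.9285 exercise | (k=7,j=1): S=69.5056, (K−S)⁺=83.6744, hold=82.7984 ⇒ V=83.6744 exercise | (k=7,j=2): S=85.8828, (K−S)⁺=67.2972, hold=66.4213 ⇒ V=67.2972 exercise | (k=7,j=3): S=106.1187, (K−S)⁺=47.0613, hold=46.1854 ⇒ V=47.0613 exercise | (k=7,j=4): S=131.1226, (K−S)⁺=22.0574, hold=21.1814 ⇒ V=22.0574 exercise | (k=7,j=5): S=162.0181, (K−S)⁺=0.0000, hold=3.6865 ⇒ V=3.6865 continue | (k=7,j=6): S=200.1933, (K−S)⁺=0.0000, hold=0.0000 ⇒ V=0.0000 continue | (k=7,j=7): S=247.3633, (K−S)⁺=0.0000, hold=0.0000 ⇒ V=0.0000 continue  boundary S*=131.1226
step 6: (k=6,j=0): S=62.5284, (K−S)⁺=90.6516, hold=89.7757 ⇒ V=90.6516 exercise | (k=6,j=1): S=77.2615, (K−S)⁺=75.9185, hold=75.0425 ⇒ V=75.9185 exercise | (k=6,j=2): S=95.4660, (K−S)⁺=57.7140, hold=56.8380 ⇒ V=57.7140 exercise | (k=6,j=3): S=117.9600, (K−S)⁺=35.2200, hold=34.3440 ⇒ V=35.2200 exercise | (k=6,j=4): S=145.7541, (K−S)⁺=7.4259, hold=12.7853 ⇒ V=12.7853 continue | (k=6,j=5): S=180.0970, (K−S)⁺=0.0000, hold=1.8301 ⇒ V=1.8301 continue | (k=6,j=6): S=222.5320, (K−S)⁺=0.0000, hold=0.0000 ⇒ V=0.0000 continue  boundary S*=117.9600
step 5: (k=5,j=0): S=69.5056, (K−S)⁺=83.6744, hold=82.7984 ⇒ V=83.6744 exercise | (k=5,j=1): S=85.8828, (K−S)⁺=67.2972, hold=66.4213 ⇒ V=67.2972 exercise | (k=5,j=2): S=106.1187, (K−S)⁺=47.0613, hold=46.1854 ⇒ V=47.0613 exercise | (k=5,j=3): S=131.1226, (K−S)⁺=22.0574, hold=23.8495 ⇒ V=23.8495 continue | (k=5,j=4): S=162.0181, (K−S)⁺=0.0000, hold=7.2582 ⇒ V=7.2582 continue | (k=5,j=5): S=200.1933, (K−S)⁺=0.0000, hold=0.9085 ⇒ V=0.9085 continue  boundary S*=106.1187
step 4: (k=4,j=0): S=77.2615, (K−S)⁺=75.9185, hold=75.0425 ⇒ V=75.9185 exercise | (k=4,j=1): S=95.4660, (K−S)⁺=57.7140, hold=56.8380 ⇒ V=57.7140 exercise | (k=4,j=2): S=117.9600, (K−S)⁺=35.2200, hold=35.2363 ⇒ V=35.2363 continue | (k=4,j=3): S=145.7541, (K−S)⁺=7.4259, hold=15.4532 ⇒ V=15.4532 continue | (k=4,j=4): S=180.0970, (K−S)⁺=0.0000, hold=4.0555 ⇒ V=4.0555 continue  boundary S*=95.4660
step 3: (k=3,j=0): S=85.8828, (K−S)⁺=67.2972, hold=66.4213 ⇒ V=67.2972 exercise | (k=3,j=1): S=106.1187, (K−S)⁺=47.0613, hold=46.1934 ⇒ V=47.0613 exercise | (k=3,j=2): S=131.1226, (K−S)⁺=22.0574, hold=25.1858 ⇒ V=25.1858 continue | (k=3,j=3): S=162.0181, (K−S)⁺=0.0000, hold=9.6905 ⇒ V=9.6905 continue  boundary S*=106.1187
step 2: (k=2,j=0): S=95.4660, (K−S)⁺=57.7140, hold=56.8380 ⇒ V=57.7140 exercise | (k=2,j=1): S=117.9600, (K−S)⁺=35.2200, hold=35.9015 ⇒ V=35.9015 continue | (k=2,j=2): S=145.7541, (K−S)⁺=7.4259, hold=17.3275 ⇒ V=17.3275 continue  boundary S*=95.4660
step 1: (k=1,j=0): S=106.1187, (K−S)⁺=47.0613, hold=46.5246 ⇒ V=47.0613 exercise | (k=1,j=1): S=131.1226, (K−S)⁺=22.0574, hold=26.4492 ⇒ V=26.4492 continue  boundary S*=106.1187
step 0: (k=0,j=0): S=117.9600, (K−S)⁺=35.2200, hold=36.5305 ⇒ V=36.5305 continue  boundary S*=-

price = 36.5305
boundary = - 106.1187 95.4660 106.1187 95.4660 106.1187 117.9600 131.1226
tree:
36.5305
47.0613 26.4492
57.7140 35.9015 17.3275
67.2972 47.0613 25.1858 9.6905
75.9185 57.7140 35.2363 15.4532 4.0555
83.6744 67.2972 47.0613 23.8495 7.2582 0.9085
90.6516 75.9185 57.7140 35.2200 12.7853 1.8301 0.0000
96.9285 83.6744 67.2972 47.0613 22.0574 3.6865 0.0000 0.0000
102.5753 90.6516 75.9185 57.7140 35.2200 7.4259 0.0000 0.0000 0.0000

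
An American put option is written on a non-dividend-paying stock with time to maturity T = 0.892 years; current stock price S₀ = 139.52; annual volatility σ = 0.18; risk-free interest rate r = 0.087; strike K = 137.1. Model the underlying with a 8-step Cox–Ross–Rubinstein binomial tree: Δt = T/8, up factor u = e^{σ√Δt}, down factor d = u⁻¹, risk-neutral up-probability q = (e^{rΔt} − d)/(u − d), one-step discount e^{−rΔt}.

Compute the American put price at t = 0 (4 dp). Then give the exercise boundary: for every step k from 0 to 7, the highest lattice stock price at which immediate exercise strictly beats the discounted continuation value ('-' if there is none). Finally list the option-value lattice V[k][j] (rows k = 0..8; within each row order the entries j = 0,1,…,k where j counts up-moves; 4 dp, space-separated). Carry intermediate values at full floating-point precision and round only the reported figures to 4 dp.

price = 4.8647
boundary = - - 123.7172 116.5002 123.7172 116.5002 123.7172 116.5002
tree:
4.8647
8.2074 2.3854
13.3828 4.3807 0.8967
20.5998 7.8053 1.8304 0.1963
27.3957 13.3828 3.6633 0.4566 0.0000
33.7952 20.5998 7.1376 1.0625 0.0000 0.0000
39.8215 27.3957 13.3828 2.4721 0.0000 0.0000 0.0000
45.4961 33.7952 20.5998 5.7518 0.0000 0.0000 0.0000 0.0000
50.8398 39.8215 27.3957 13.3828 0.0000 0.0000 0.0000 0.0000 0.0000

Δt=0.11150, u=1.06195, d=0.94167, q=0.56602, disc=e^(-rΔt)=0.99035
k=8 terminal: V=max(K-S,0) → 50.8398 39.8215 27.3957 13.3828 0.0000 0.0000 0.0000 0.0000 0.0000
k=7: j=0 S=91.6039 intr=45.4961 cont=44.1726 V=45.4961[EX]; j=1 S=103.3048 intr=33.7952 cont=32.4717 V=33.7952[EX]; j=2 S=116.5002 intr=20.5998 cont=19.2763 V=20.5998[EX]; j=3 S=131.3812 intr=5.7188 cont=5.7518 V=5.7518[hold]; j=4 S=148.1630 intr=0.0000 cont=0.0000 V=0.0000[hold]; j=5 S=167.0883 intr=0.0000 cont=0.0000 V=0.0000[hold]; j=6 S=188.4311 intr=0.0000 cont=0.0000 V=0.0000[hold]; j=7 S=212.5001 intr=0.0000 cont=0.0000 V=0.0000[hold]  S*(7)=116.5002
k=6: j=0 S=97.2785 intr=39.8215 cont=38.4979 V=39.8215[EX]; j=1 S=109.7043 intr=27.3957 cont=26.0722 V=27.3957[EX]; j=2 S=123.7172 intr=13.3828 cont=12.0778 V=13.3828[EX]; j=3 S=139.5200 intr=0.0000 cont=2.4721 V=2.4721[hold]; j=4 S=157.3414 intr=0.0000 cont=0.0000 V=0.0000[hold]; j=5 S=177.4391 intr=0.0000 cont=0.0000 V=0.0000[hold]; j=6 S=200.1040 intr=0.0000 cont=0.0000 V=0.0000[hold]  S*(6)=123.7172
k=5: j=0 S=103.3048 intr=33.7952 cont=32.4717 V=33.7952[EX]; j=1 S=116.5002 intr=20.5998 cont=19.2763 V=20.5998[EX]; j=2 S=131.3812 intr=5.7188 cont=7.1376 V=7.1376[hold]; j=3 S=148.1630 intr=0.0000 cont=1.0625 V=1.0625[hold]; j=4 S=167.0883 intr=0.0000 cont=0.0000 V=0.0000[hold]; j=5 S=188.4311 intr=0.0000 cont=0.0000 V=0.0000[hold]  S*(5)=116.5002
k=4: j=0 S=109.7043 intr=27.3957 cont=26.0722 V=27.3957[EX]; j=1 S=123.7172 intr=13.3828 cont=12.8546 V=13.3828[EX]; j=2 S=139.5200 intr=0.0000 cont=3.6633 V=3.6633[hold]; j=3 S=157.3414 intr=0.0000 cont=0.4566 V=0.4566[hold]; j=4 S=177.4391 intr=0.0000 cont=0.0000 V=0.0000[hold]  S*(4)=123.7172
k=3: j=0 S=116.5002 intr=20.5998 cont=19.2763 V=20.5998[EX]; j=1 S=131.3812 intr=5.7188 cont=7.8053 V=7.8053[hold]; j=2 S=148.1630 intr=0.0000 cont=1.8304 V=1.8304[hold]; j=3 S=167.0883 intr=0.0000 cont=0.1963 V=0.1963[hold]  S*(3)=116.5002
k=2: j=0 S=123.7172 intr=13.3828 cont=13.2289 V=13.3828[EX]; j=1 S=139.5200 intr=0.0000 cont=4.3807 V=4.3807[hold]; j=2 S=157.3414 intr=0.0000 cont=0.8967 V=0.8967[hold]  S*(2)=123.7172
k=1: j=0 S=131.3812 intr=5.7188 cont=8.2074 V=8.2074[hold]; j=1 S=148.1630 intr=0.0000 cont=2.3854 V=2.3854[hold]  S*(1)=-
k=0: j=0 S=139.5200 intr=0.0000 cont=4.8647 V=4.8647[hold]  S*(0)=-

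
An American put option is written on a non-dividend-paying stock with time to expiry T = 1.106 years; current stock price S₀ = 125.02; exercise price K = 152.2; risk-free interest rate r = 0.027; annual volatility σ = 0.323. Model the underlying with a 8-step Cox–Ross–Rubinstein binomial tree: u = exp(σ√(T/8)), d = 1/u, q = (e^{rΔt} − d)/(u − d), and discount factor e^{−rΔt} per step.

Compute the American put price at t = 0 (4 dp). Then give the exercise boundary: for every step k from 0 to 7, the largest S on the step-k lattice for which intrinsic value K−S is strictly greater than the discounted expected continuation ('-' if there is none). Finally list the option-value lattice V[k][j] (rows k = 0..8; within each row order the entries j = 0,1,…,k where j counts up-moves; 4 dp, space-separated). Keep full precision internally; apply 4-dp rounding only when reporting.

params: Δt=0.13825 u=1.12761 d=0.88683 q=0.48554 e^(-rΔt)=0.99627
t_8 payoffs: 104.3682 91.3819 74.8700 53.8750 27.1800 0.0000 0.0000 0.0000 0.0000
t_7: node(7,0) S=53.9355 payoff=98.2645 vs cont=97.6974 → 98.2645 [stop]  node(7,1) S=68.5789 payoff=83.6211 vs cont=83.0541 → 83.6211 [stop]  node(7,2) S=87.1979 payoff=65.0021 vs cont=64.4350 → 65.0021 [stop]  node(7,3) S=110.8719 payoff=41.3281 vs cont=40.7610 → 41.3281 [stop]  node(7,4) S=140.9734 payoff=11.2266 vs cont=13.9308 → 13.9308 [wait]  node(7,5) S=179.2474 payoff=0.0000 vs cont=0.0000 → 0.0000 [wait]  node(7,6) S=227.9127 payoff=0.0000 vs cont=0.0000 → 0.0000 [wait]  node(7,7) S=289.7905 payoff=0.0000 vs cont=0.0000 → 0.0000 [wait]  ⇒ S*(7)=110.8719
t_6: node(6,0) S=60.8181 payoff=91.3819 vs cont=90.8149 → 91.3819 [stop]  node(6,1) S=77.3300 payoff=74.8700 vs cont=74.3029 → 74.8700 [stop]  node(6,2) S=98.3250 payoff=53.8750 vs cont=53.3080 → 53.8750 [stop]  node(6,3) S=125.0200 payoff=27.1800 vs cont=27.9211 → 27.9211 [wait]  node(6,4) S=158.9627 payoff=0.0000 vs cont=7.1401 → 7.1401 [wait]  node(6,5) S=202.1207 payoff=0.0000 vs cont=0.0000 → 0.0000 [wait]  node(6,6) S=256.9960 payoff=0.0000 vs cont=0.0000 → 0.0000 [wait]  ⇒ S*(6)=98.3250
t_5: node(5,0) S=68.5789 payoff=83.6211 vs cont=83.0541 → 83.6211 [stop]  node(5,1) S=87.1979 payoff=65.0021 vs cont=64.4350 → 65.0021 [stop]  node(5,2) S=110.8719 payoff=41.3281 vs cont=41.1195 → 41.3281 [stop]  node(5,3) S=140.9734 payoff=11.2266 vs cont=17.7646 → 17.7646 [wait]  node(5,4) S=179.2474 payoff=0.0000 vs cont=3.6596 → 3.6596 [wait]  node(5,5) S=227.9127 payoff=0.0000 vs cont=0.0000 → 0.0000 [wait]  ⇒ S*(5)=110.8719
t_4: node(4,0) S=77.3300 payoff=74.8700 vs cont=74.3029 → 74.8700 [stop]  node(4,1) S=98.3250 payoff=53.8750 vs cont=53.3080 → 53.8750 [stop]  node(4,2) S=125.0200 payoff=27.1800 vs cont=29.7756 → 29.7756 [wait]  node(4,3) S=158.9627 payoff=0.0000 vs cont=10.8753 → 10.8753 [wait]  node(4,4) S=202.1207 payoff=0.0000 vs cont=1.8757 → 1.8757 [wait]  ⇒ S*(4)=98.3250
t_3: node(3,0) S=87.1979 payoff=65.0021 vs cont=64.4350 → 65.0021 [stop]  node(3,1) S=110.8719 payoff=41.3281 vs cont=42.0166 → 42.0166 [wait]  node(3,2) S=140.9734 payoff=11.2266 vs cont=20.5219 → 20.5219 [wait]  node(3,3) S=179.2474 payoff=0.0000 vs cont=6.4814 → 6.4814 [wait]  ⇒ S*(3)=87.1979
t_2: node(2,0) S=98.3250 payoff=53.8750 vs cont=53.6410 → 53.8750 [stop]  node(2,1) S=125.0200 payoff=27.1800 vs cont=31.4623 → 31.4623 [wait]  node(2,2) S=158.9627 payoff=0.0000 vs cont=13.6536 → 13.6536 [wait]  ⇒ S*(2)=98.3250
t_1: node(1,0) S=110.8719 payoff=41.3281 vs cont=42.8325 → 42.8325 [wait]  node(1,1) S=140.9734 payoff=11.2266 vs cont=22.7304 → 22.7304 [wait]  ⇒ S*(1)=-
t_0: node(0,0) S=125.0200 payoff=27.1800 vs cont=32.9488 → 32.9488 [wait]  ⇒ S*(0)=-

price = 32.9488
boundary = - - 98.3250 87.1979 98.3250 110.8719 98.3250 110.8719
tree:
32.9488
42.8325 22.7304
53.8750 31.4623 13.6536
65.0021 42.0166 20.5219 6.4814
74.8700 53.8750 29.7756 10.8753 1.8757
83.6211 65.0021 41.3281 17.7646 3.6596 0.0000
91.3819 74.8700 53.8750 27.9211 7.1401 0.0000 0.0000
98.2645 83.6211 65.0021 41.3281 13.9308 0.0000 0.0000 0.0000
104.3682 91.3819 74.8700 53.8750 27.1800 0.0000 0.0000 0.0000 0.0000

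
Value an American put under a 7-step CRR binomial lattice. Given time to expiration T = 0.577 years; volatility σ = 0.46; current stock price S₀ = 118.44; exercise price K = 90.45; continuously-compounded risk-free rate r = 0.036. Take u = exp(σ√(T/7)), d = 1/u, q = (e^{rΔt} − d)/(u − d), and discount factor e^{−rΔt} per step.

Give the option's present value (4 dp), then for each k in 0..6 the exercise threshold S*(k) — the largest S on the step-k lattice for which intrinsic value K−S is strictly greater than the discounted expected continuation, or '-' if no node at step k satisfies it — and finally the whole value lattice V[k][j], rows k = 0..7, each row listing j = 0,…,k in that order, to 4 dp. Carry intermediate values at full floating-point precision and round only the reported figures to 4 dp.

price = 4.3842
boundary = - - - - - 61.1951 69.8350
tree:
4.3842
6.8126 1.7622
10.3352 3.0119 0.4097
15.2222 5.0679 0.7876 0.0000
21.6042 8.3543 1.5141 0.0000 0.0000
29.2549 13.3919 2.9105 0.0000 0.0000 0.0000
36.8258 20.6150 5.5949 0.0000 0.0000 0.0000 0.0000
43.4601 29.2549 10.7553 0.0000 0.0000 0.0000 0.0000 0.0000

Δt=0.08243  u=1.14119  d=0.87628  q=0.47825  discount=0.99704
step 7 (expiry): payoffs max(K−S,0) = 43.4601 29.2549 10.7553 0.0000 0.0000 0.0000 0.0000 0.0000
step 6: (k=6,j=0): S=53.6242, (K−S)⁺=36.8258, hold=36.5578 ⇒ V=36.8258 exercise | (k=6,j=1): S=69.8350, (K−S)⁺=20.6150, hold=20.3470 ⇒ V=20.6150 exercise | (k=6,j=2): S=90.9465, (K−S)⁺=0.0000, hold=5.5949 ⇒ V=5.5949 continue | (k=6,j=3): S=118.4400, (K−S)⁺=0.0000, hold=0.0000 ⇒ V=0.0000 continue | (k=6,j=4): S=154.2450, (K−S)⁺=0.0000, hold=0.0000 ⇒ V=0.0000 continue | (k=6,j=5): S=200.8739, (K−S)⁺=0.0000, hold=0.0000 ⇒ V=0.0000 continue | (k=6,j=6): S=261.5990, (K−S)⁺=0.0000, hold=0.0000 ⇒ V=0.0000 continue  boundary S*=69.8350
step 5: (k=5,j=0): S=61.1951, (K−S)⁺=29.2549, hold=28.9868 ⇒ V=29.2549 exercise | (k=5,j=1): S=79.6947, (K−S)⁺=10.7553, hold=13.3919 ⇒ V=13.3919 continue | (k=5,j=2): S=103.7868, (K−S)⁺=0.0000, hold=2.9105 ⇒ V=2.9105 continue | (k=5,j=3): S=135.1620, (K−S)⁺=0.0000, hold=0.0000 ⇒ V=0.0000 continue | (k=5,j=4): S=176.0221, (K−S)⁺=0.0000, hold=0.0000 ⇒ V=0.0000 continue | (k=5,j=5): S=229.2344, (K−S)⁺=0.0000, hold=0.0000 ⇒ V=0.0000 continue  boundary S*=61.1951
step 4: (k=4,j=0): S=69.8350, (K−S)⁺=20.6150, hold=21.6042 ⇒ V=21.6042 continue | (k=4,j=1): S=90.9465, (K−S)⁺=0.0000, hold=8.3543 ⇒ V=8.3543 continue | (k=4,j=2): S=118.4400, (K−S)⁺=0.0000, hold=1.5141 ⇒ V=1.5141 continue | (k=4,j=3): S=154.2450, (K−S)⁺=0.0000, hold=0.0000 ⇒ V=0.0000 continue | (k=4,j=4): S=200.8739, (K−S)⁺=0.0000, hold=0.0000 ⇒ V=0.0000 continue  boundary S*=-
step 3: (k=3,j=0): S=79.6947, (K−S)⁺=10.7553, hold=15.2222 ⇒ V=15.2222 continue | (k=3,j=1): S=103.7868, (K−S)⁺=0.0000, hold=5.0679 ⇒ V=5.0679 continue | (k=3,j=2): S=135.1620, (K−S)⁺=0.0000, hold=0.7876 ⇒ V=0.7876 continue | (k=3,j=3): S=176.0221, (K−S)⁺=0.0000, hold=0.0000 ⇒ V=0.0000 continue  boundary S*=-
step 2: (k=2,j=0): S=90.9465, (K−S)⁺=0.0000, hold=10.3352 ⇒ V=10.3352 continue | (k=2,j=1): S=118.4400, (K−S)⁺=0.0000, hold=3.0119 ⇒ V=3.0119 continue | (k=2,j=2): S=154.2450, (K−S)⁺=0.0000, hold=0.4097 ⇒ V=0.4097 continue  boundary S*=-
step 1: (k=1,j=0): S=103.7868, (K−S)⁺=0.0000, hold=6.8126 ⇒ V=6.8126 continue | (k=1,j=1): S=135.1620, (K−S)⁺=0.0000, hold=1.7622 ⇒ V=1.7622 continue  boundary S*=-
step 0: (k=0,j=0): S=118.4400, (K−S)⁺=0.0000, hold=4.3842 ⇒ V=4.3842 continue  boundary S*=-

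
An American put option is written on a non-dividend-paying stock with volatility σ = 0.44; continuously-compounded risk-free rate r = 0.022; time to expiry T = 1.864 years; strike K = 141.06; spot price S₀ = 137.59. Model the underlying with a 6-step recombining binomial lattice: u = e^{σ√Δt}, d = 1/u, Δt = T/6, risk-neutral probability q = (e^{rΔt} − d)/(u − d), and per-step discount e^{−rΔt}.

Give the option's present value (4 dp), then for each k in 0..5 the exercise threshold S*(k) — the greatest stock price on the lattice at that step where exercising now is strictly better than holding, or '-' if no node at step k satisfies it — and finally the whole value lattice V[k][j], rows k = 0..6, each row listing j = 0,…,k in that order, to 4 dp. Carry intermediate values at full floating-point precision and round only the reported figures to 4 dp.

Δt=0.31067  u=1.27793  d=0.78251  q=0.45284  discount=0.99319
step 6 (expiry): payoffs max(K−S,0) = 109.4710 89.4715 56.8100 3.4700 0.0000 0.0000 0.0000
step 5: (k=5,j=0): S=40.3687, (K−S)⁺=100.6913, hold=99.7305 ⇒ V=100.6913 exercise | (k=5,j=1): S=65.9267, (K−S)⁺=75.1333, hold=74.1725 ⇒ V=75.1333 exercise | (k=5,j=2): S=107.6659, (K−S)⁺=33.3941, hold=32.4332 ⇒ V=33.3941 exercise | (k=5,j=3): S=175.8310, (K−S)⁺=0.0000, hold=1.8857 ⇒ V=1.8857 continue | (k=5,j=4): S=287.1524, (K−S)⁺=0.0000, hold=0.0000 ⇒ V=0.0000 continue | (k=5,j=5): S=468.9531, (K−S)⁺=0.0000, hold=0.0000 ⇒ V=0.0000 continue  boundary S*=107.6659
step 4: (k=4,j=0): S=51.5885, (K−S)⁺=89.4715, hold=88.5107 ⇒ V=89.4715 exercise | (k=4,j=1): S=84.2500, (K−S)⁺=56.8100, hold=55.8492 ⇒ V=56.8100 exercise | (k=4,j=2): S=137.5900, (K−S)⁺=3.4700, hold=18.9956 ⇒ V=18.9956 continue | (k=4,j=3): S=224.7004, (K−S)⁺=0.0000, hold=1.0248 ⇒ V=1.0248 continue | (k=4,j=4): S=366.9619, (K−S)⁺=0.0000, hold=0.0000 ⇒ V=0.0000 continue  boundary S*=84.2500
step 3: (k=3,j=0): S=65.9267, (K−S)⁺=75.1333, hold=74.1725 ⇒ V=75.1333 exercise | (k=3,j=1): S=107.6659, (K−S)⁺=33.3941, hold=39.4159 ⇒ V=39.4159 continue | (k=3,j=2): S=175.8310, (K−S)⁺=0.0000, hold=10.7838 ⇒ V=10.7838 continue | (k=3,j=3): S=287.1524, (K−S)⁺=0.0000, hold=0.5569 ⇒ V=0.5569 continue  boundary S*=65.9267
step 2: (k=2,j=0): S=84.2500, (K−S)⁺=56.8100, hold=58.5576 ⇒ V=58.5576 continue | (k=2,j=1): S=137.5900, (K−S)⁺=3.4700, hold=26.2701 ⇒ V=26.2701 continue | (k=2,j=2): S=224.7004, (K−S)⁺=0.0000, hold=6.1108 ⇒ V=6.1108 continue  boundary S*=-
step 1: (k=1,j=0): S=107.6659, (K−S)⁺=33.3941, hold=43.6373 ⇒ V=43.6373 continue | (k=1,j=1): S=175.8310, (K−S)⁺=0.0000, hold=17.0244 ⇒ V=17.0244 continue  boundary S*=-
step 0: (k=0,j=0): S=137.5900, (K−S)⁺=3.4700, hold=31.3709 ⇒ V=31.3709 continue  boundary S*=-

price = 31.3709
boundary = - - - 65.9267 84.2500 107.6659
tree:
31.3709
43.6373 17.0244
58.5576 26.2701 6.1108
75.1333 39.4159 10.7838 0.5569
89.4715 56.8100 18.9956 1.0248 0.0000
100.6913 75.1333 33.3941 1.8857 0.0000 0.0000
109.4710 89.4715 56.8100 3.4700 0.0000 0.0000 0.0000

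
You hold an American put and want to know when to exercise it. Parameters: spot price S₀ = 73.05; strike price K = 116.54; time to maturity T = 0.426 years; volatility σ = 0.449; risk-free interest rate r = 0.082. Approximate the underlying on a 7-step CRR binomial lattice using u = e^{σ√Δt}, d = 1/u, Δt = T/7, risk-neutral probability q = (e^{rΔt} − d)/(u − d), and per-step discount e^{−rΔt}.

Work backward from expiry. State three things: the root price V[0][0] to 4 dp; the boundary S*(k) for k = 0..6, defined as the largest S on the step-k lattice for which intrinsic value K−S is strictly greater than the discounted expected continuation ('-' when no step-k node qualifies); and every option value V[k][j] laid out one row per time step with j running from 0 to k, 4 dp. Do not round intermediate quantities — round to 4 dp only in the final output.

Δt=0.06086, u=1.11713, d=0.89515, q=0.49487, disc=e^(-rΔt)=0.99502
k=7 terminal: V=max(K-S,0) → 82.8975 74.5547 64.1430 51.1494 34.9335 14.6963 0.0000 0.0000
k=6: j=0 S=37.5831 intr=78.9569 cont=78.3768 V=78.9569[EX]; j=1 S=46.9031 intr=69.6369 cont=69.0567 V=69.6369[EX]; j=2 S=58.5344 intr=58.0056 cont=57.4255 V=58.0056[EX]; j=3 S=73.0500 intr=43.4900 cont=42.9099 V=43.4900[EX]; j=4 S=91.1653 intr=25.3747 cont=24.7946 V=25.3747[EX]; j=5 S=113.7728 intr=2.7672 cont=7.3866 V=7.3866[hold]; j=6 S=141.9867 intr=0.0000 cont=0.0000 V=0.0000[hold]  S*(6)=91.1653
k=5: j=0 S=41.9853 intr=74.5547 cont=73.9746 V=74.5547[EX]; j=1 S=52.3970 intr=64.1430 cont=63.5629 V=64.1430[EX]; j=2 S=65.3906 intr=51.1494 cont=50.5692 V=51.1494[EX]; j=3 S=81.6065 intr=34.9335 cont=34.3534 V=34.9335[EX]; j=4 S=101.8437 intr=14.6963 cont=16.3909 V=16.3909[hold]; j=5 S=127.0993 intr=0.0000 cont=3.7126 V=3.7126[hold]  S*(5)=81.6065
k=4: j=0 S=46.9031 intr=69.6369 cont=69.0567 V=69.6369[EX]; j=1 S=58.5344 intr=58.0056 cont=57.4255 V=58.0056[EX]; j=2 S=73.0500 intr=43.4900 cont=42.9099 V=43.4900[EX]; j=3 S=91.1653 intr=25.3747 cont=25.6290 V=25.6290[hold]; j=4 S=113.7728 intr=2.7672 cont=10.0663 V=10.0663[hold]  S*(4)=73.0500
k=3: j=0 S=52.3970 intr=64.1430 cont=63.5629 V=64.1430[EX]; j=1 S=65.3906 intr=51.1494 cont=50.5692 V=51.1494[EX]; j=2 S=81.6065 intr=34.9335 cont=34.4786 V=34.9335[EX]; j=3 S=101.8437 intr=14.6963 cont=17.8382 V=17.8382[hold]  S*(3)=81.6065
k=2: j=0 S=58.5344 intr=58.0056 cont=57.4255 V=58.0056[EX]; j=1 S=73.0500 intr=43.4900 cont=42.9099 V=43.4900[EX]; j=2 S=91.1653 intr=25.3747 cont=26.3417 V=26.3417[hold]  S*(2)=73.0500
k=1: j=0 S=65.3906 intr=51.1494 cont=50.5692 V=51.1494[EX]; j=1 S=81.6065 intr=34.9335 cont=34.8295 V=34.9335[EX]  S*(1)=81.6065
k=0: j=0 S=73.0500 intr=43.4900 cont=42.9099 V=43.4900[EX]  S*(0)=73.0500

price = 43.4900
boundary = 73.0500 81.6065 73.0500 81.6065 73.0500 81.6065 91.1653
tree:
43.4900
51.1494 34.9335
58.0056 43.4900 26.3417
64.1430 51.1494 34.9335 17.8382
69.6369 58.0056 43.4900 25.6290 10.0663
74.5547 64.1430 51.1494 34.9335 16.3909 3.7126
78.9569 69.6369 58.0056 43.4900 25.3747 7.3866 0.0000
82.8975 74.5547 64.1430 51.1494 34.9335 14.6963 0.0000 0.0000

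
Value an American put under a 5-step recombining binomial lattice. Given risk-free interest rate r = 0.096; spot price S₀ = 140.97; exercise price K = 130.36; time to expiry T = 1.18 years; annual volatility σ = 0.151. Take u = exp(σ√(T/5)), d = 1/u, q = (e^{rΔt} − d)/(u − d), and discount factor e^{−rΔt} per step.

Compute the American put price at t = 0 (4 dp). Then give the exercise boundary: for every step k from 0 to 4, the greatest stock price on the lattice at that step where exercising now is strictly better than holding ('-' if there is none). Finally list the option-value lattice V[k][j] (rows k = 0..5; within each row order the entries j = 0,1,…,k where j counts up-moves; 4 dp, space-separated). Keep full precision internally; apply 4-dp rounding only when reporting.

Δt=0.23600  u=1.07611  d=0.92927  q=0.63772  discount=0.97760
step 5 (expiry): payoffs max(K−S,0) = 32.6729 17.2365 0.0000 0.0000 0.0000 0.0000
step 4: (k=4,j=0): S=105.1224, (K−S)⁺=25.2376, hold=22.3174 ⇒ V=25.2376 exercise | (k=4,j=1): S=121.7337, (K−S)⁺=8.6263, hold=6.1046 ⇒ V=8.6263 exercise | (k=4,j=2): S=140.9700, (K−S)⁺=0.0000, hold=0.0000 ⇒ V=0.0000 continue | (k=4,j=3): S=163.2460, (K−S)⁺=0.0000, hold=0.0000 ⇒ V=0.0000 continue | (k=4,j=4): S=189.0420, (K−S)⁺=0.0000, hold=0.0000 ⇒ V=0.0000 continue  boundary S*=121.7337
step 3: (k=3,j=0): S=113.1235, (K−S)⁺=17.2365, hold=14.3162 ⇒ V=17.2365 exercise | (k=3,j=1): S=130.9992, (K−S)⁺=0.0000, hold=3.0551 ⇒ V=3.0551 continue | (k=3,j=2): S=151.6997, (K−S)⁺=0.0000, hold=0.0000 ⇒ V=0.0000 continue | (k=3,j=3): S=175.6711, (K−S)⁺=0.0000, hold=0.0000 ⇒ V=0.0000 continue  boundary S*=113.1235
step 2: (k=2,j=0): S=121.7337, (K−S)⁺=8.6263, hold=8.0093 ⇒ V=8.6263 exercise | (k=2,j=1): S=140.9700, (K−S)⁺=0.0000, hold=1.0820 ⇒ V=1.0820 continue | (k=2,j=2): S=163.2460, (K−S)⁺=0.0000, hold=0.0000 ⇒ V=0.0000 continue  boundary S*=121.7337
step 1: (k=1,j=0): S=130.9992, (K−S)⁺=0.0000, hold=3.7297 ⇒ V=3.7297 continue | (k=1,j=1): S=151.6997, (K−S)⁺=0.0000, hold=0.3832 ⇒ V=0.3832 continue  boundary S*=-
step 0: (k=0,j=0): S=140.9700, (K−S)⁺=0.0000, hold=1.5598 ⇒ V=1.5598 continue  boundary S*=-

price = 1.5598
boundary = - - 121.7337 113.1235 121.7337
tree:
1.5598
3.7297 0.3832
8.6263 1.0820 0.0000
17.2365 3.0551 0.0000 0.0000
25.2376 8.6263 0.0000 0.0000 0.0000
32.6729 17.2365 0.0000 0.0000 0.0000 0.0000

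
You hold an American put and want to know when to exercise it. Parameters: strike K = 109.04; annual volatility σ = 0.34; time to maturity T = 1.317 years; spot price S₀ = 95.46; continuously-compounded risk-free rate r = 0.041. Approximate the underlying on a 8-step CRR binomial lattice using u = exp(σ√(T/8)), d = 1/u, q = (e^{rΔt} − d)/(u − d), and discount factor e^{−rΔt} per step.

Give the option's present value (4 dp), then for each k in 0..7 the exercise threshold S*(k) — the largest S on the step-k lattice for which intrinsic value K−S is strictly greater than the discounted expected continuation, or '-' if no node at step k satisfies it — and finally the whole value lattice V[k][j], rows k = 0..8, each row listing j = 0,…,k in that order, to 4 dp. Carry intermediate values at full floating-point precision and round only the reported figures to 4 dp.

price = 21.0385
boundary = - - - 63.1083 72.4433 63.1083 72.4433 83.1591
tree:
21.0385
28.2102 13.8659
36.6317 19.8362 7.8444
45.9317 27.4597 12.1767 3.4443
54.0638 36.5967 18.3306 5.9408 0.8940
61.1480 45.9317 26.5481 10.0323 1.7649 0.0000
67.3193 54.0638 36.5967 16.4577 3.4843 0.0000 0.0000
72.6954 61.1480 45.9317 25.8809 6.8787 0.0000 0.0000 0.0000
77.3787 67.3193 54.0638 36.5967 13.5800 0.0000 0.0000 0.0000 0.0000

Δt=0.16462, u=1.14792, d=0.87114, q=0.49004, disc=e^(-rΔt)=0.99327
k=8 terminal: V=max(K-S,0) → 77.3787 67.3193 54.0638 36.5967 13.5800 0.0000 0.0000 0.0000 0.0000
k=7: j=0 S=36.3446 intr=72.6954 cont=71.9619 V=72.6954[EX]; j=1 S=47.8920 intr=61.1480 cont=60.4145 V=61.1480[EX]; j=2 S=63.1083 intr=45.9317 cont=45.1982 V=45.9317[EX]; j=3 S=83.1591 intr=25.8809 cont=25.1474 V=25.8809[EX]; j=4 S=109.5804 intr=0.0000 cont=6.8787 V=6.8787[hold]; j=5 S=144.3964 intr=0.0000 cont=0.0000 V=0.0000[hold]; j=6 S=190.2741 intr=0.0000 cont=0.0000 V=0.0000[hold]; j=7 S=250.7280 intr=0.0000 cont=0.0000 V=0.0000[hold]  S*(7)=83.1591
k=6: j=0 S=41.7207 intr=67.3193 cont=66.5858 V=67.3193[EX]; j=1 S=54.9762 intr=54.0638 cont=53.3303 V=54.0638[EX]; j=2 S=72.4433 intr=36.5967 cont=35.8632 V=36.5967[EX]; j=3 S=95.4600 intr=13.5800 cont=16.4577 V=16.4577[hold]; j=4 S=125.7896 intr=0.0000 cont=3.4843 V=3.4843[hold]; j=5 S=165.7555 intr=0.0000 cont=0.0000 V=0.0000[hold]; j=6 S=218.4194 intr=0.0000 cont=0.0000 V=0.0000[hold]  S*(6)=72.4433
k=5: j=0 S=47.8920 intr=61.1480 cont=60.4145 V=61.1480[EX]; j=1 S=63.1083 intr=45.9317 cont=45.1982 V=45.9317[EX]; j=2 S=83.1591 intr=25.8809 cont=26.5481 V=26.5481[hold]; j=3 S=109.5804 intr=0.0000 cont=10.0323 V=10.0323[hold]; j=4 S=144.3964 intr=0.0000 cont=1.7649 V=1.7649[hold]; j=5 S=190.2741 intr=0.0000 cont=0.0000 V=0.0000[hold]  S*(5)=63.1083
k=4: j=0 S=54.9762 intr=54.0638 cont=53.3303 V=54.0638[EX]; j=1 S=72.4433 intr=36.5967 cont=36.1880 V=36.5967[EX]; j=2 S=95.4600 intr=13.5800 cont=18.3306 V=18.3306[hold]; j=3 S=125.7896 intr=0.0000 cont=5.9408 V=5.9408[hold]; j=4 S=165.7555 intr=0.0000 cont=0.8940 V=0.8940[hold]  S*(4)=72.4433
k=3: j=0 S=63.1083 intr=45.9317 cont=45.1982 V=45.9317[EX]; j=1 S=83.1591 intr=25.8809 cont=27.4597 V=27.4597[hold]; j=2 S=109.5804 intr=0.0000 cont=12.1767 V=12.1767[hold]; j=3 S=144.3964 intr=0.0000 cont=3.4443 V=3.4443[hold]  S*(3)=63.1083
k=2: j=0 S=72.4433 intr=36.5967 cont=36.6317 V=36.6317[hold]; j=1 S=95.4600 intr=13.5800 cont=19.8362 V=19.8362[hold]; j=2 S=125.7896 intr=0.0000 cont=7.8444 V=7.8444[hold]  S*(2)=-
k=1: j=0 S=83.1591 intr=25.8809 cont=28.2102 V=28.2102[hold]; j=1 S=109.5804 intr=0.0000 cont=13.8659 V=13.8659[hold]  S*(1)=-
k=0: j=0 S=95.4600 intr=13.5800 cont=21.0385 V=21.0385[hold]  S*(0)=-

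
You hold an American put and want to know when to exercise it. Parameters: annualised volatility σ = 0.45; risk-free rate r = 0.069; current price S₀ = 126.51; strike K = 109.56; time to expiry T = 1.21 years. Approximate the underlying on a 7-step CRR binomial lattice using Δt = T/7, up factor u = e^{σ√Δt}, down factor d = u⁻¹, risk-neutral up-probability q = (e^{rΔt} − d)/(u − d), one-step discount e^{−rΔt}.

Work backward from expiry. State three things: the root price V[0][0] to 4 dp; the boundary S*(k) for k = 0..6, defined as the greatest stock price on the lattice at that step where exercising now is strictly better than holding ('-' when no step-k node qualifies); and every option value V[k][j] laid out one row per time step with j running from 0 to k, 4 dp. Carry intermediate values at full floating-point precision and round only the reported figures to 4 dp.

price = 12.2929
boundary = - - - 72.1714 59.8566 72.1714 87.0199
tree:
12.2929
18.4076 6.1104
26.7345 10.0293 2.1042
37.3886 16.0935 3.8441 0.3104
49.7034 25.0575 6.9822 0.6102 0.0000
59.9169 37.3886 12.5960 1.1997 0.0000 0.0000
68.3877 49.7034 22.5401 2.3585 0.0000 0.0000 0.0000
75.4130 59.9169 37.3886 4.6368 0.0000 0.0000 0.0000 0.0000

Δt=0.17286, u=1.20574, d=0.82937, q=0.48524, disc=e^(-rΔt)=0.98814
k=7 terminal: V=max(K-S,0) → 75.4130 59.9169 37.3886 4.6368 0.0000 0.0000 0.0000 0.0000
k=6: j=0 S=41.1723 intr=68.3877 cont=67.0887 V=68.3877[EX]; j=1 S=59.8566 intr=49.7034 cont=48.4044 V=49.7034[EX]; j=2 S=87.0199 intr=22.5401 cont=21.2412 V=22.5401[EX]; j=3 S=126.5100 intr=0.0000 cont=2.3585 V=2.3585[hold]; j=4 S=183.9210 intr=0.0000 cont=0.0000 V=0.0000[hold]; j=5 S=267.3854 intr=0.0000 cont=0.0000 V=0.0000[hold]; j=6 S=388.7264 intr=0.0000 cont=0.0000 V=0.0000[hold]  S*(6)=87.0199
k=5: j=0 S=49.6431 intr=59.9169 cont=58.6179 V=59.9169[EX]; j=1 S=72.1714 intr=37.3886 cont=36.0896 V=37.3886[EX]; j=2 S=104.9232 intr=4.6368 cont=12.5960 V=12.5960[hold]; j=3 S=152.5380 intr=0.0000 cont=1.1997 V=1.1997[hold]; j=4 S=221.7606 intr=0.0000 cont=0.0000 V=0.0000[hold]; j=5 S=322.3969 intr=0.0000 cont=0.0000 V=0.0000[hold]  S*(5)=72.1714
k=4: j=0 S=59.8566 intr=49.7034 cont=48.4044 V=49.7034[EX]; j=1 S=87.0199 intr=22.5401 cont=25.0575 V=25.0575[hold]; j=2 S=126.5100 intr=0.0000 cont=6.9822 V=6.9822[hold]; j=3 S=183.9210 intr=0.0000 cont=0.6102 V=0.6102[hold]; j=4 S=267.3854 intr=0.0000 cont=0.0000 V=0.0000[hold]  S*(4)=59.8566
k=3: j=0 S=72.1714 intr=37.3886 cont=37.2967 V=37.3886[EX]; j=1 S=104.9232 intr=4.6368 cont=16.0935 V=16.0935[hold]; j=2 S=152.5380 intr=0.0000 cont=3.8441 V=3.8441[hold]; j=3 S=221.7606 intr=0.0000 cont=0.3104 V=0.3104[hold]  S*(3)=72.1714
k=2: j=0 S=87.0199 intr=22.5401 cont=26.7345 V=26.7345[hold]; j=1 S=126.5100 intr=0.0000 cont=10.0293 V=10.0293[hold]; j=2 S=183.9210 intr=0.0000 cont=2.1042 V=2.1042[hold]  S*(2)=-
k=1: j=0 S=104.9232 intr=4.6368 cont=18.4076 V=18.4076[hold]; j=1 S=152.5380 intr=0.0000 cont=6.1104 V=6.1104[hold]  S*(1)=-
k=0: j=0 S=126.5100 intr=0.0000 cont=12.2929 V=12.2929[hold]  S*(0)=-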